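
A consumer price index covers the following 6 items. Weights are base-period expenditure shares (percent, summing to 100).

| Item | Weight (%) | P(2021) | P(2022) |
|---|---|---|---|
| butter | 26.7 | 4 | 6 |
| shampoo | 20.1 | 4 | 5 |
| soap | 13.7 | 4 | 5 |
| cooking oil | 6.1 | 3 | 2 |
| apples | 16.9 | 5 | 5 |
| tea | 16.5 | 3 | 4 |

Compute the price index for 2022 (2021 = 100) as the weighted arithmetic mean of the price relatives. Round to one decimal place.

125.3

butter: 26.7 × (6/4) = 26.7 × 1.500000 = 40.0500
shampoo: 20.1 × (5/4) = 20.1 × 1.250000 = 25.1250
soap: 13.7 × (5/4) = 13.7 × 1.250000 = 17.1250
cooking oil: 6.1 × (2/3) = 6.1 × 0.666667 = 4.0667
apples: 16.9 × (5/5) = 16.9 × 1.000000 = 16.9000
tea: 16.5 × (4/3) = 16.5 × 1.333333 = 22.0000
Index = Σ wᵢ·(p₁ᵢ/p₀ᵢ) = 40.0500 + 25.1250 + 17.1250 + 4.0667 + 16.9000 + 22.0000 = 125.2667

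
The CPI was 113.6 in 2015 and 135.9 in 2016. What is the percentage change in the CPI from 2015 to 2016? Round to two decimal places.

19.63%

Change = (135.9 − 113.6) / 113.6 × 100
       = 22.3 / 113.6 × 100 = 19.6303%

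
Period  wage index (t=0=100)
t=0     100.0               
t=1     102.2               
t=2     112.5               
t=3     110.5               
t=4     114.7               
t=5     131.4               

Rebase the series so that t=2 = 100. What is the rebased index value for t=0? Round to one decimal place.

Rebased(t=0) = 100.0 / 112.5 × 100 = 88.8889

88.9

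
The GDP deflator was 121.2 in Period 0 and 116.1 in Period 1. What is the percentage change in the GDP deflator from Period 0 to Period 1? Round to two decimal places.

Change = (116.1 − 121.2) / 121.2 × 100
       = -5.1 / 121.2 × 100 = -4.2079%

-4.21%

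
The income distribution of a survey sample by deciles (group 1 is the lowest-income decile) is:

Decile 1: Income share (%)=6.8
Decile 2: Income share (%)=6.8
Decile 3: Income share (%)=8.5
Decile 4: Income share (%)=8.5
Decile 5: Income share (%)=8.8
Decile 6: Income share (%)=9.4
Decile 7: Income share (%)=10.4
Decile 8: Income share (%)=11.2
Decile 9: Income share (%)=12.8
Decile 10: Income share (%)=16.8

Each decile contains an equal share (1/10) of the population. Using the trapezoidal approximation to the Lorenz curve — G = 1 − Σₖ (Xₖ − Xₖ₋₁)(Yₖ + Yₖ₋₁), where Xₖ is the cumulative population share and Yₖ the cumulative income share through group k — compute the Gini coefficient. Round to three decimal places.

Cumulative income shares Yₖ: 0.0680, 0.1360, 0.2210, 0.3060, 0.3940, 0.4880, 0.5920, 0.7040, 0.8320, 1.0000
Σ (Xₖ−Xₖ₋₁)(Yₖ+Yₖ₋₁) = (1/10)(0.0680+0.0000) + (1/10)(0.1360+0.0680) + (1/10)(0.2210+0.1360) + (1/10)(0.3060+0.2210) + (1/10)(0.3940+0.3060) + (1/10)(0.4880+0.3940) + (1/10)(0.5920+0.4880) + (1/10)(0.7040+0.5920) + (1/10)(0.8320+0.7040) + (1/10)(1.0000+0.8320)
  = 0.0068 + 0.0204 + 0.0357 + 0.0527 + 0.0700 + 0.0882 + 0.1080 + 0.1296 + 0.1536 + 0.1832 = 0.8482
G = 1 − 0.8482 = 0.1518

0.152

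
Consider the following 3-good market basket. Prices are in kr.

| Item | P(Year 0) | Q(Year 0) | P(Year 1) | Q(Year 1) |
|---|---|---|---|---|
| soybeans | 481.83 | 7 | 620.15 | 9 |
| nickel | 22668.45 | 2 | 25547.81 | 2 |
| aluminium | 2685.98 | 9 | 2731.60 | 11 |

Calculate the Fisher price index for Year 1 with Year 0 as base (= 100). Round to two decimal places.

109.63

Laspeyres component (base-period weights):
ΣP(Year 1)Q(Year 0) = 620.15×7 + 25547.81×2 + 2731.60×9 = 4341.05 + 51095.62 + 24584.4 = 80021.07
ΣP(Year 0)Q(Year 0) = 481.83×7 + 22668.45×2 + 2685.98×9 = 3372.81 + 45336.9 + 24173.82 = 72883.53
L = 80021.07 / 72883.53 × 100 = 109.7931
Paasche component (current-period weights):
ΣP(Year 1)Q(Year 1) = 620.15×9 + 25547.81×2 + 2731.60×11 = 5581.35 + 51095.62 + 30047.6 = 86724.57
ΣP(Year 0)Q(Year 1) = 481.83×9 + 22668.45×2 + 2685.98×11 = 4336.47 + 45336.9 + 29545.78 = 79219.15
P = 86724.57 / 79219.15 × 100 = 109.4742
Fisher = √(L × P) = √(109.7931 × 109.4742) = 109.6335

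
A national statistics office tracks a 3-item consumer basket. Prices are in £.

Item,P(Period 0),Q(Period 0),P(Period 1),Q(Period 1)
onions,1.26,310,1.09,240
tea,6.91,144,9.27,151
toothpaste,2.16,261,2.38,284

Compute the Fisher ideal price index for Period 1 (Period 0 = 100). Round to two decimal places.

Laspeyres component (base-period weights):
ΣP(Period 1)Q(Period 0) = 1.09×310 + 9.27×144 + 2.38×261 = 337.9 + 1334.88 + 621.18 = 2293.96
ΣP(Period 0)Q(Period 0) = 1.26×310 + 6.91×144 + 2.16×261 = 390.6 + 995.04 + 563.76 = 1949.4
L = 2293.96 / 1949.4 × 100 = 117.6752
Paasche component (current-period weights):
ΣP(Period 1)Q(Period 1) = 1.09×240 + 9.27×151 + 2.38×284 = 261.6 + 1399.77 + 675.92 = 2337.29
ΣP(Period 0)Q(Period 1) = 1.26×240 + 6.91×151 + 2.16×284 = 302.4 + 1043.41 + 613.44 = 1959.25
P = 2337.29 / 1959.25 × 100 = 119.2951
Fisher = √(L × P) = √(117.6752 × 119.2951) = 118.4824

118.48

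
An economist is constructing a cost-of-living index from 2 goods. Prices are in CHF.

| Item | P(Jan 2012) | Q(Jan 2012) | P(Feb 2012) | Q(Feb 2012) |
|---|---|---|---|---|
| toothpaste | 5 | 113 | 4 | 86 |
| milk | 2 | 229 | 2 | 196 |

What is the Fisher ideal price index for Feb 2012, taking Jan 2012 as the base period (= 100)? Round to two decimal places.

89.25

Laspeyres component (base-period weights):
ΣP(Feb 2012)Q(Jan 2012) = 4×113 + 2×229 = 452 + 458 = 910
ΣP(Jan 2012)Q(Jan 2012) = 5×113 + 2×229 = 565 + 458 = 1023
L = 910 / 1023 × 100 = 88.9541
Paasche component (current-period weights):
ΣP(Feb 2012)Q(Feb 2012) = 4×86 + 2×196 = 344 + 392 = 736
ΣP(Jan 2012)Q(Feb 2012) = 5×86 + 2×196 = 430 + 392 = 822
P = 736 / 822 × 100 = 89.5377
Fisher = √(L × P) = √(88.9541 × 89.5377) = 89.2454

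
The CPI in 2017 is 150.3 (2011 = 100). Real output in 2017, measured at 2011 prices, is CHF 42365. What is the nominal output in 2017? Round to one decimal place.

63674.6

Nominal = Real × (Index/100) = 42365 × (150.3/100)
        = 42365 × 1.503 = 63674.5950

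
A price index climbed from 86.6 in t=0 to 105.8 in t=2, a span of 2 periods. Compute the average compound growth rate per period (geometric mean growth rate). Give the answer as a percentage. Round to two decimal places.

Growth factor = (105.8/86.6)^(1/2) = (1.221709)^(1/2) = 1.105309
Growth rate = 1.105309 − 1 = 0.105309 = 10.5309%

10.53%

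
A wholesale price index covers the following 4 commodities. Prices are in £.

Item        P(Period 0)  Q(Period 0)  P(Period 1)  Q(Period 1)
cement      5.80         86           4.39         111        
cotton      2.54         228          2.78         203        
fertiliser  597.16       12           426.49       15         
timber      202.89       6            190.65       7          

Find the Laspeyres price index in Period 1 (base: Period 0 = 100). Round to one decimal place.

Laspeyres price index uses base-period quantities as weights.
ΣP(Period 1)·Q(Period 0) = 4.39×86 + 2.78×228 + 426.49×12 + 190.65×6 = 377.54 + 633.84 + 5117.88 + 1143.9 = 7273.16
ΣP(Period 0)·Q(Period 0) = 5.80×86 + 2.54×228 + 597.16×12 + 202.89×6 = 498.8 + 579.12 + 7165.92 + 1217.34 = 9461.18
Index = 7273.16 / 9461.18 × 100 = 76.8737

76.9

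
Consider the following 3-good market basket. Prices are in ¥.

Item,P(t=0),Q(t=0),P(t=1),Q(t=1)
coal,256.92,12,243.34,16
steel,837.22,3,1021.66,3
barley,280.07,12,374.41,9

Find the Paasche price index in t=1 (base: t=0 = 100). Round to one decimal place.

113.0

Paasche price index uses current-period quantities as weights.
ΣP(t=1)·Q(t=1) = 243.34×16 + 1021.66×3 + 374.41×9 = 3893.44 + 3064.98 + 3369.69 = 10328.11
ΣP(t=0)·Q(t=1) = 256.92×16 + 837.22×3 + 280.07×9 = 4110.72 + 2511.66 + 2520.63 = 9143.01
Index = 10328.11 / 9143.01 × 100 = 112.9618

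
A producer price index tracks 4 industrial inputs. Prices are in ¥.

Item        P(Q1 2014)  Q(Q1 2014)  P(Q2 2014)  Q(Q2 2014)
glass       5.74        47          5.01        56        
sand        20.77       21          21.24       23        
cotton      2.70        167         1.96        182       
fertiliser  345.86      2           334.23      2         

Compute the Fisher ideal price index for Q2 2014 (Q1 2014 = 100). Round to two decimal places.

90.62

Laspeyres component (base-period weights):
ΣP(Q2 2014)Q(Q1 2014) = 5.01×47 + 21.24×21 + 1.96×167 + 334.23×2 = 235.47 + 446.04 + 327.32 + 668.46 = 1677.29
ΣP(Q1 2014)Q(Q1 2014) = 5.74×47 + 20.77×21 + 2.70×167 + 345.86×2 = 269.78 + 436.17 + 450.9 + 691.72 = 1848.57
L = 1677.29 / 1848.57 × 100 = 90.7345
Paasche component (current-period weights):
ΣP(Q2 2014)Q(Q2 2014) = 5.01×56 + 21.24×23 + 1.96×182 + 334.23×2 = 280.56 + 488.52 + 356.72 + 668.46 = 1794.26
ΣP(Q1 2014)Q(Q2 2014) = 5.74×56 + 20.77×23 + 2.70×182 + 345.86×2 = 321.44 + 477.71 + 491.4 + 691.72 = 1982.27
P = 1794.26 / 1982.27 × 100 = 90.5154
Fisher = √(L × P) = √(90.7345 × 90.5154) = 90.6249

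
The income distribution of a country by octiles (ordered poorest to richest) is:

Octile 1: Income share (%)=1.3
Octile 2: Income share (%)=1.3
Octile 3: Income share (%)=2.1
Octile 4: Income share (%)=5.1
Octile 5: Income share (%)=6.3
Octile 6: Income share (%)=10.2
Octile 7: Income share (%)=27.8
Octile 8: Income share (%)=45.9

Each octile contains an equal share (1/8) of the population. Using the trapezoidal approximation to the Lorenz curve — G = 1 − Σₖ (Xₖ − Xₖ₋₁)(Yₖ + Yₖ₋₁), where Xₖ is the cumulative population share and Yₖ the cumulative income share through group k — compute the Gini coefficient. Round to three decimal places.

0.588

Cumulative income shares Yₖ: 0.0130, 0.0260, 0.0470, 0.0980, 0.1610, 0.2630, 0.5410, 1.0000
Σ (Xₖ−Xₖ₋₁)(Yₖ+Yₖ₋₁) = (1/8)(0.0130+0.0000) + (1/8)(0.0260+0.0130) + (1/8)(0.0470+0.0260) + (1/8)(0.0980+0.0470) + (1/8)(0.1610+0.0980) + (1/8)(0.2630+0.1610) + (1/8)(0.5410+0.2630) + (1/8)(1.0000+0.5410)
  = 0.0016 + 0.0049 + 0.0091 + 0.0181 + 0.0324 + 0.0530 + 0.1005 + 0.1926 = 0.4123
G = 1 − 0.4123 = 0.5877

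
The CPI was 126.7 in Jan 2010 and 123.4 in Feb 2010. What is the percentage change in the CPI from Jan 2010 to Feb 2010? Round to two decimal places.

-2.60%

Change = (123.4 − 126.7) / 126.7 × 100
       = -3.3 / 126.7 × 100 = -2.6046%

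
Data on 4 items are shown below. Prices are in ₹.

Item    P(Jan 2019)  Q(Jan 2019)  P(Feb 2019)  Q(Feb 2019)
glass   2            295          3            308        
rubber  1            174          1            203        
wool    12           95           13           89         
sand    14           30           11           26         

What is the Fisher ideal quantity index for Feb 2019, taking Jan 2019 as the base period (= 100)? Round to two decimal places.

Laspeyres component (base-period weights):
ΣP(Jan 2019)Q(Feb 2019) = 2×308 + 1×203 + 12×89 + 14×26 = 616 + 203 + 1068 + 364 = 2251
ΣP(Jan 2019)Q(Jan 2019) = 2×295 + 1×174 + 12×95 + 14×30 = 590 + 174 + 1140 + 420 = 2324
L = 2251 / 2324 × 100 = 96.8589
Paasche component (current-period weights):
ΣP(Feb 2019)Q(Feb 2019) = 3×308 + 1×203 + 13×89 + 11×26 = 924 + 203 + 1157 + 286 = 2570
ΣP(Feb 2019)Q(Jan 2019) = 3×295 + 1×174 + 13×95 + 11×30 = 885 + 174 + 1235 + 330 = 2624
P = 2570 / 2624 × 100 = 97.9421
Fisher = √(L × P) = √(96.8589 × 97.9421) = 97.3990

97.40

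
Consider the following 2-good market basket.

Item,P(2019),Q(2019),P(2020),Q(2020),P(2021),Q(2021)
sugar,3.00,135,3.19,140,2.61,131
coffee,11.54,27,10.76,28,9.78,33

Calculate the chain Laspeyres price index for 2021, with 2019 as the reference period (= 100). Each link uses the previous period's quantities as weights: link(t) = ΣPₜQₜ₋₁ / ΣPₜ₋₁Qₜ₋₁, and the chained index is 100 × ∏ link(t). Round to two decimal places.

Link 2019→2020:
ΣP(2020)Q(2019) = 3.19×135 + 10.76×27 = 430.65 + 290.52 = 721.17
ΣP(2019)Q(2019) = 3.00×135 + 11.54×27 = 405 + 311.58 = 716.58
link = 721.17/716.58 = 1.006405
Link 2020→2021:
ΣP(2021)Q(2020) = 2.61×140 + 9.78×28 = 365.4 + 273.84 = 639.24
ΣP(2020)Q(2020) = 3.19×140 + 10.76×28 = 446.6 + 301.28 = 747.88
link = 639.24/747.88 = 0.854736
Chained index = 100 × 1.006405 × 0.854736 = 86.0211

86.02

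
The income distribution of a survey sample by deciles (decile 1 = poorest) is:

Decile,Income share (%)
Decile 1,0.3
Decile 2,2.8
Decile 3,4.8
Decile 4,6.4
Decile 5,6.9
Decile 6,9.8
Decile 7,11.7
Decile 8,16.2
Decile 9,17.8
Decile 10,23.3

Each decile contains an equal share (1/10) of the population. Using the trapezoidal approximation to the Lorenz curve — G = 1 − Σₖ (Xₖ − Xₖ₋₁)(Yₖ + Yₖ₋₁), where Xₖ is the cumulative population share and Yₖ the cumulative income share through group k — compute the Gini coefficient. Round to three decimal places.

0.388

Cumulative income shares Yₖ: 0.0030, 0.0310, 0.0790, 0.1430, 0.2120, 0.3100, 0.4270, 0.5890, 0.7670, 1.0000
Σ (Xₖ−Xₖ₋₁)(Yₖ+Yₖ₋₁) = (1/10)(0.0030+0.0000) + (1/10)(0.0310+0.0030) + (1/10)(0.0790+0.0310) + (1/10)(0.1430+0.0790) + (1/10)(0.2120+0.1430) + (1/10)(0.3100+0.2120) + (1/10)(0.4270+0.3100) + (1/10)(0.5890+0.4270) + (1/10)(0.7670+0.5890) + (1/10)(1.0000+0.7670)
  = 0.0003 + 0.0034 + 0.0110 + 0.0222 + 0.0355 + 0.0522 + 0.0737 + 0.1016 + 0.1356 + 0.1767 = 0.6122
G = 1 − 0.6122 = 0.3878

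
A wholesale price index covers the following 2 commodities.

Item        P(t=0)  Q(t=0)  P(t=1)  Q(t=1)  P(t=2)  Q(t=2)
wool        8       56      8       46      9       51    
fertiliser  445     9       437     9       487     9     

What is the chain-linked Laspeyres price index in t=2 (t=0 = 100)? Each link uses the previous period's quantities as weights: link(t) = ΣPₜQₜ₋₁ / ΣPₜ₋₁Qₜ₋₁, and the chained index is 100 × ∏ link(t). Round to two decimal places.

109.73

Link t=0→t=1:
ΣP(t=1)Q(t=0) = 8×56 + 437×9 = 448 + 3933 = 4381
ΣP(t=0)Q(t=0) = 8×56 + 445×9 = 448 + 4005 = 4453
link = 4381/4453 = 0.983831
Link t=1→t=2:
ΣP(t=2)Q(t=1) = 9×46 + 487×9 = 414 + 4383 = 4797
ΣP(t=1)Q(t=1) = 8×46 + 437×9 = 368 + 3933 = 4301
link = 4797/4301 = 1.115322
Chained index = 100 × 0.983831 × 1.115322 = 109.7289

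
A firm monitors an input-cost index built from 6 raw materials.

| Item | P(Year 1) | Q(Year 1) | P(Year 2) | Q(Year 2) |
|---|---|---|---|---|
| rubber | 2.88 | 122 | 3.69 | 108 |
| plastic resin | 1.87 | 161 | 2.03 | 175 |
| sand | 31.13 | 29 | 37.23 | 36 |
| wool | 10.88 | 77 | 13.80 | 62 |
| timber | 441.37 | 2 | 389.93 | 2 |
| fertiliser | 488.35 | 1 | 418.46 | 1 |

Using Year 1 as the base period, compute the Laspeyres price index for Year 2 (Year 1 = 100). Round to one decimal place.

109.4

Laspeyres price index uses base-period quantities as weights.
ΣP(Year 2)·Q(Year 1) = 3.69×122 + 2.03×161 + 37.23×29 + 13.80×77 + 389.93×2 + 418.46×1 = 450.18 + 326.83 + 1079.67 + 1062.6 + 779.86 + 418.46 = 4117.6
ΣP(Year 1)·Q(Year 1) = 2.88×122 + 1.87×161 + 31.13×29 + 10.88×77 + 441.37×2 + 488.35×1 = 351.36 + 301.07 + 902.77 + 837.76 + 882.74 + 488.35 = 3764.05
Index = 4117.6 / 3764.05 × 100 = 109.3928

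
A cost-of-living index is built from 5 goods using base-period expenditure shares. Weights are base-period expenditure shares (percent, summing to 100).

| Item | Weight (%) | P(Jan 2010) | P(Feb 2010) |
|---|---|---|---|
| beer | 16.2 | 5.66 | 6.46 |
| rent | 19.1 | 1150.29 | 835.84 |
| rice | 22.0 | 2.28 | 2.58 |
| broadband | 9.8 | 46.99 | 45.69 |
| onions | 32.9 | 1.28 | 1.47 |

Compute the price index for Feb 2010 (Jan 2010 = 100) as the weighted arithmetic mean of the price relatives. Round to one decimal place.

104.6

beer: 16.2 × (6.46/5.66) = 16.2 × 1.141343 = 18.4898
rent: 19.1 × (835.84/1150.29) = 19.1 × 0.726634 = 13.8787
rice: 22.0 × (2.58/2.28) = 22.0 × 1.131579 = 24.8947
broadband: 9.8 × (45.69/46.99) = 9.8 × 0.972335 = 9.5289
onions: 32.9 × (1.47/1.28) = 32.9 × 1.148438 = 37.7836
Index = Σ wᵢ·(p₁ᵢ/p₀ᵢ) = 18.4898 + 13.8787 + 24.8947 + 9.5289 + 37.7836 = 104.5757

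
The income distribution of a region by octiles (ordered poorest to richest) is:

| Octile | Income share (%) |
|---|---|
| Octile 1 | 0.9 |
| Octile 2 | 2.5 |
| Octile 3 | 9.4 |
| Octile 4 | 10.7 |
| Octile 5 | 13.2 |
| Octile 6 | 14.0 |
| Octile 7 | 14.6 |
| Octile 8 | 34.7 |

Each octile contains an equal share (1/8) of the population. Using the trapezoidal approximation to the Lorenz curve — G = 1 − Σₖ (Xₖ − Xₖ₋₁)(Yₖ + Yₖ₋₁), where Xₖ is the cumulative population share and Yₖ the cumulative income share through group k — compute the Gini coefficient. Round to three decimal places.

Cumulative income shares Yₖ: 0.0090, 0.0340, 0.1280, 0.2350, 0.3670, 0.5070, 0.6530, 1.0000
Σ (Xₖ−Xₖ₋₁)(Yₖ+Yₖ₋₁) = (1/8)(0.0090+0.0000) + (1/8)(0.0340+0.0090) + (1/8)(0.1280+0.0340) + (1/8)(0.2350+0.1280) + (1/8)(0.3670+0.2350) + (1/8)(0.5070+0.3670) + (1/8)(0.6530+0.5070) + (1/8)(1.0000+0.6530)
  = 0.0011 + 0.0054 + 0.0203 + 0.0454 + 0.0752 + 0.1092 + 0.1450 + 0.2066 = 0.6083
G = 1 − 0.6083 = 0.3917

0.392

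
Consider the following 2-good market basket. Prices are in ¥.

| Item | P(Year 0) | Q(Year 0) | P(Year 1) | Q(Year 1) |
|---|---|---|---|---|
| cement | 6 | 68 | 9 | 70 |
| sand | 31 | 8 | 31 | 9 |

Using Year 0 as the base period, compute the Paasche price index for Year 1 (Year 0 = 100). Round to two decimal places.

130.04

Paasche price index uses current-period quantities as weights.
ΣP(Year 1)·Q(Year 1) = 9×70 + 31×9 = 630 + 279 = 909
ΣP(Year 0)·Q(Year 1) = 6×70 + 31×9 = 420 + 279 = 699
Index = 909 / 699 × 100 = 130.0429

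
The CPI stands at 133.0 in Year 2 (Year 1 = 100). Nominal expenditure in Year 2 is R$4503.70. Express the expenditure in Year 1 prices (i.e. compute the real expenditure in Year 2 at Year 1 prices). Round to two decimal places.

Real = Nominal ÷ (Index/100) = 4503.70 ÷ (133.0/100)
     = 4503.70 ÷ 1.330 = 3386.2406

3386.24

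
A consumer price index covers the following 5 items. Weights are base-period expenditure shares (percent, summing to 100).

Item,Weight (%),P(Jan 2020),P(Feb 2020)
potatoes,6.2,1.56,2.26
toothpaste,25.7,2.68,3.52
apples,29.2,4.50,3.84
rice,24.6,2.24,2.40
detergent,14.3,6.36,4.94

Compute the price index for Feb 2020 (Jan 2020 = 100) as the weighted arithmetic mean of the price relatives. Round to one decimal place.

105.1

potatoes: 6.2 × (2.26/1.56) = 6.2 × 1.448718 = 8.9821
toothpaste: 25.7 × (3.52/2.68) = 25.7 × 1.313433 = 33.7552
apples: 29.2 × (3.84/4.50) = 29.2 × 0.853333 = 24.9173
rice: 24.6 × (2.40/2.24) = 24.6 × 1.071429 = 26.3571
detergent: 14.3 × (4.94/6.36) = 14.3 × 0.776730 = 11.1072
Index = Σ wᵢ·(p₁ᵢ/p₀ᵢ) = 8.9821 + 33.7552 + 24.9173 + 26.3571 + 11.1072 = 105.1190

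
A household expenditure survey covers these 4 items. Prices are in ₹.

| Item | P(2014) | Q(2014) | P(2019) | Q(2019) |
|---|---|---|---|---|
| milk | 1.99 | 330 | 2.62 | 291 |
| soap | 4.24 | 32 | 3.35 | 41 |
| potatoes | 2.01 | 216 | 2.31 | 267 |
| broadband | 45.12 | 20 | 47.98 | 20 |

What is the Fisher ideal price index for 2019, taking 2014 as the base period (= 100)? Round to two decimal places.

Laspeyres component (base-period weights):
ΣP(2019)Q(2014) = 2.62×330 + 3.35×32 + 2.31×216 + 47.98×20 = 864.6 + 107.2 + 498.96 + 959.6 = 2430.36
ΣP(2014)Q(2014) = 1.99×330 + 4.24×32 + 2.01×216 + 45.12×20 = 656.7 + 135.68 + 434.16 + 902.4 = 2128.94
L = 2430.36 / 2128.94 × 100 = 114.1582
Paasche component (current-period weights):
ΣP(2019)Q(2019) = 2.62×291 + 3.35×41 + 2.31×267 + 47.98×20 = 762.42 + 137.35 + 616.77 + 959.6 = 2476.14
ΣP(2014)Q(2019) = 1.99×291 + 4.24×41 + 2.01×267 + 45.12×20 = 579.09 + 173.84 + 536.67 + 902.4 = 2192
P = 2476.14 / 2192 × 100 = 112.9626
Fisher = √(L × P) = √(114.1582 × 112.9626) = 113.5588

113.56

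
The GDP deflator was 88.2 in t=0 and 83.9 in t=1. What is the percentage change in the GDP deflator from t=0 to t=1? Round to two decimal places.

Change = (83.9 − 88.2) / 88.2 × 100
       = -4.3 / 88.2 × 100 = -4.8753%

-4.88%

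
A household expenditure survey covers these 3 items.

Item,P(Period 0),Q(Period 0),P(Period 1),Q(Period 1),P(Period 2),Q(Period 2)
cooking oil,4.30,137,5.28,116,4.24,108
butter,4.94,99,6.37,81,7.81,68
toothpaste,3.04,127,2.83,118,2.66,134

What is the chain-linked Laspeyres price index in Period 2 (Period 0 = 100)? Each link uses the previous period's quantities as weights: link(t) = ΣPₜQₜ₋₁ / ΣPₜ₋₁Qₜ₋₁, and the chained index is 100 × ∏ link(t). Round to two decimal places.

115.09

Link Period 0→Period 1:
ΣP(Period 1)Q(Period 0) = 5.28×137 + 6.37×99 + 2.83×127 = 723.36 + 630.63 + 359.41 = 1713.4
ΣP(Period 0)Q(Period 0) = 4.30×137 + 4.94×99 + 3.04×127 = 589.1 + 489.06 + 386.08 = 1464.24
link = 1713.4/1464.24 = 1.170163
Link Period 1→Period 2:
ΣP(Period 2)Q(Period 1) = 4.24×116 + 7.81×81 + 2.66×118 = 491.84 + 632.61 + 313.88 = 1438.33
ΣP(Period 1)Q(Period 1) = 5.28×116 + 6.37×81 + 2.83×118 = 612.48 + 515.97 + 333.94 = 1462.39
link = 1438.33/1462.39 = 0.983547
Chained index = 100 × 1.170163 × 0.983547 = 115.0911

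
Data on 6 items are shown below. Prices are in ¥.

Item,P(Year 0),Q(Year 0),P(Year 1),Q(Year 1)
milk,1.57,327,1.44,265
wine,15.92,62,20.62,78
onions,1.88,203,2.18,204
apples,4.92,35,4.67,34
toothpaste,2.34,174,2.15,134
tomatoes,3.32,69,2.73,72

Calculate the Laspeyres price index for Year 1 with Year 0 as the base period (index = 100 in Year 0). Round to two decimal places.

Laspeyres price index uses base-period quantities as weights.
ΣP(Year 1)·Q(Year 0) = 1.44×327 + 20.62×62 + 2.18×203 + 4.67×35 + 2.15×174 + 2.73×69 = 470.88 + 1278.44 + 442.54 + 163.45 + 374.1 + 188.37 = 2917.78
ΣP(Year 0)·Q(Year 0) = 1.57×327 + 15.92×62 + 1.88×203 + 4.92×35 + 2.34×174 + 3.32×69 = 513.39 + 987.04 + 381.64 + 172.2 + 407.16 + 229.08 = 2690.51
Index = 2917.78 / 2690.51 × 100 = 108.4471

108.45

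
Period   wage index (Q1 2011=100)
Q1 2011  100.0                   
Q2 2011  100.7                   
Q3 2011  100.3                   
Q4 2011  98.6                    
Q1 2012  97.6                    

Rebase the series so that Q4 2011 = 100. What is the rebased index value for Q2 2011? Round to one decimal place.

Rebased(Q2 2011) = 100.7 / 98.6 × 100 = 102.1298

102.1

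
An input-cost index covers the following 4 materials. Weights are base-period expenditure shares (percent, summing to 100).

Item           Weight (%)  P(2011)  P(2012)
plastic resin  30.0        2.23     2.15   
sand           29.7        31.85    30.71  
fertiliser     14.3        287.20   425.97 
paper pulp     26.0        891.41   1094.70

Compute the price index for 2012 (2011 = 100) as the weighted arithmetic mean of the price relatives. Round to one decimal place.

plastic resin: 30.0 × (2.15/2.23) = 30.0 × 0.964126 = 28.9238
sand: 29.7 × (30.71/31.85) = 29.7 × 0.964207 = 28.6370
fertiliser: 14.3 × (425.97/287.20) = 14.3 × 1.483182 = 21.2095
paper pulp: 26.0 × (1094.70/891.41) = 26.0 × 1.228054 = 31.9294
Index = Σ wᵢ·(p₁ᵢ/p₀ᵢ) = 28.9238 + 28.6370 + 21.2095 + 31.9294 = 110.6996

110.7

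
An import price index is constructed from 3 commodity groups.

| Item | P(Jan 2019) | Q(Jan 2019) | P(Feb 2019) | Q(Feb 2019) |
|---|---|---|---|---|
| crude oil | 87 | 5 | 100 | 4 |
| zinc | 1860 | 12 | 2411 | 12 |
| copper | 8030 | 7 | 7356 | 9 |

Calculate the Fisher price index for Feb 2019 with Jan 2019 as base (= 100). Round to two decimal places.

Laspeyres component (base-period weights):
ΣP(Feb 2019)Q(Jan 2019) = 100×5 + 2411×12 + 7356×7 = 500 + 28932 + 51492 = 80924
ΣP(Jan 2019)Q(Jan 2019) = 87×5 + 1860×12 + 8030×7 = 435 + 22320 + 56210 = 78965
L = 80924 / 78965 × 100 = 102.4808
Paasche component (current-period weights):
ΣP(Feb 2019)Q(Feb 2019) = 100×4 + 2411×12 + 7356×9 = 400 + 28932 + 66204 = 95536
ΣP(Jan 2019)Q(Feb 2019) = 87×4 + 1860×12 + 8030×9 = 348 + 22320 + 72270 = 94938
P = 95536 / 94938 × 100 = 100.6299
Fisher = √(L × P) = √(102.4808 × 100.6299) = 101.5511

101.55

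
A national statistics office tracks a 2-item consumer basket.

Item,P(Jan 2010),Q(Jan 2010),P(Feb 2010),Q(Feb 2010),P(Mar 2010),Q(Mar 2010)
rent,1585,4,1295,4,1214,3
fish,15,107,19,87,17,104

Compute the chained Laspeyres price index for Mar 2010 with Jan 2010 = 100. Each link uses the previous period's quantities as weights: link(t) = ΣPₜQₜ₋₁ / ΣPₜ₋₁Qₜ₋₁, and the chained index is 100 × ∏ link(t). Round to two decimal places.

84.17

Link Jan 2010→Feb 2010:
ΣP(Feb 2010)Q(Jan 2010) = 1295×4 + 19×107 = 5180 + 2033 = 7213
ΣP(Jan 2010)Q(Jan 2010) = 1585×4 + 15×107 = 6340 + 1605 = 7945
link = 7213/7945 = 0.907867
Link Feb 2010→Mar 2010:
ΣP(Mar 2010)Q(Feb 2010) = 1214×4 + 17×87 = 4856 + 1479 = 6335
ΣP(Feb 2010)Q(Feb 2010) = 1295×4 + 19×87 = 5180 + 1653 = 6833
link = 6335/6833 = 0.927118
Chained index = 100 × 0.907867 × 0.927118 = 84.1700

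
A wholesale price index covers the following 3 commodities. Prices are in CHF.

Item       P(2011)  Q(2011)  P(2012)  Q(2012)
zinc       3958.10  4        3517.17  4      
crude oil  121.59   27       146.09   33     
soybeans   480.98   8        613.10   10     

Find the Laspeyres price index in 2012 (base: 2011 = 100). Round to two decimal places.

Laspeyres price index uses base-period quantities as weights.
ΣP(2012)·Q(2011) = 3517.17×4 + 146.09×27 + 613.10×8 = 14068.68 + 3944.43 + 4904.8 = 22917.91
ΣP(2011)·Q(2011) = 3958.10×4 + 121.59×27 + 480.98×8 = 15832.4 + 3282.93 + 3847.84 = 22963.17
Index = 22917.91 / 22963.17 × 100 = 99.8029

99.80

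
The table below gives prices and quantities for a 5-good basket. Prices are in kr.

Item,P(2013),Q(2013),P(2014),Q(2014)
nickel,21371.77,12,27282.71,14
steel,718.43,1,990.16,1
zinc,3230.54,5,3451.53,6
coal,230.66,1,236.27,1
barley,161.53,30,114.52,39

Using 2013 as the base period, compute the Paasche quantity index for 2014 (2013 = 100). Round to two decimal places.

116.90

Paasche quantity index uses current-period prices as weights.
ΣP(2014)·Q(2014) = 27282.71×14 + 990.16×1 + 3451.53×6 + 236.27×1 + 114.52×39 = 381957.94 + 990.16 + 20709.18 + 236.27 + 4466.28 = 408359.83
ΣP(2014)·Q(2013) = 27282.71×12 + 990.16×1 + 3451.53×5 + 236.27×1 + 114.52×30 = 327392.52 + 990.16 + 17257.65 + 236.27 + 3435.6 = 349312.2
Index = 408359.83 / 349312.2 × 100 = 116.9040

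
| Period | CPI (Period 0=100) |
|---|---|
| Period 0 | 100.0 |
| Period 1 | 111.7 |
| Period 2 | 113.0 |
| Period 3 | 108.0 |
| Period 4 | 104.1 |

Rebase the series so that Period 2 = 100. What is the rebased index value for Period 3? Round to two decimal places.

95.58

Rebased(Period 3) = 108.0 / 113.0 × 100 = 95.5752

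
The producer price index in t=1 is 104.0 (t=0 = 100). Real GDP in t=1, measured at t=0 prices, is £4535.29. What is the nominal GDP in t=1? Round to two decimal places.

4716.70

Nominal = Real × (Index/100) = 4535.29 × (104.0/100)
        = 4535.29 × 1.040 = 4716.7016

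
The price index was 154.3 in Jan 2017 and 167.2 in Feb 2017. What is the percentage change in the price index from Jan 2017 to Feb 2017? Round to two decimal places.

Change = (167.2 − 154.3) / 154.3 × 100
       = 12.9 / 154.3 × 100 = 8.3603%

8.36%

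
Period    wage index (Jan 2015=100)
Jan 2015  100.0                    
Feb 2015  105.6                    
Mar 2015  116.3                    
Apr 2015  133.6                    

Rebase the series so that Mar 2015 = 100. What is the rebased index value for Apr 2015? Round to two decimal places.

Rebased(Apr 2015) = 133.6 / 116.3 × 100 = 114.8753

114.88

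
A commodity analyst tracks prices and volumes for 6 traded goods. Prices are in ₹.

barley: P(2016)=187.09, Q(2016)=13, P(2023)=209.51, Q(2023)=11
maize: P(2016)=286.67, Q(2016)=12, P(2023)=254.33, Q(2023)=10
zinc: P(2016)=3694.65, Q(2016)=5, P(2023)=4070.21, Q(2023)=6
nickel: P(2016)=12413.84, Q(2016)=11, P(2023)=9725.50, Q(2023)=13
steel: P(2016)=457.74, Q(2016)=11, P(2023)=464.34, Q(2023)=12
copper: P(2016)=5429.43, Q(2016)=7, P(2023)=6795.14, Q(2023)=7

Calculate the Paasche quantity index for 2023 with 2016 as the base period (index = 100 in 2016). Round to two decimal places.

Paasche quantity index uses current-period prices as weights.
ΣP(2023)·Q(2023) = 209.51×11 + 254.33×10 + 4070.21×6 + 9725.50×13 + 464.34×12 + 6795.14×7 = 2304.61 + 2543.3 + 24421.26 + 126431.5 + 5572.08 + 47565.98 = 208838.73
ΣP(2023)·Q(2016) = 209.51×13 + 254.33×12 + 4070.21×5 + 9725.50×11 + 464.34×11 + 6795.14×7 = 2723.63 + 3051.96 + 20351.05 + 106980.5 + 5107.74 + 47565.98 = 185780.86
Index = 208838.73 / 185780.86 × 100 = 112.4113

112.41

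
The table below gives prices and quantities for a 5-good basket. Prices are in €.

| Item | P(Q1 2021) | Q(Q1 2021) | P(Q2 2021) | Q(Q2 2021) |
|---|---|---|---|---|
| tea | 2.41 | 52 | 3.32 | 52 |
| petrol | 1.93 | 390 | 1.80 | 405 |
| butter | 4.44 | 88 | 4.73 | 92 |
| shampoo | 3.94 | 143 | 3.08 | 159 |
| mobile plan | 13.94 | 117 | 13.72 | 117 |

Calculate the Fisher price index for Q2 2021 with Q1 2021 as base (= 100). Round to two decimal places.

Laspeyres component (base-period weights):
ΣP(Q2 2021)Q(Q1 2021) = 3.32×52 + 1.80×390 + 4.73×88 + 3.08×143 + 13.72×117 = 172.64 + 702 + 416.24 + 440.44 + 1605.24 = 3336.56
ΣP(Q1 2021)Q(Q1 2021) = 2.41×52 + 1.93×390 + 4.44×88 + 3.94×143 + 13.94×117 = 125.32 + 752.7 + 390.72 + 563.42 + 1630.98 = 3463.14
L = 3336.56 / 3463.14 × 100 = 96.3449
Paasche component (current-period weights):
ΣP(Q2 2021)Q(Q2 2021) = 3.32×52 + 1.80×405 + 4.73×92 + 3.08×159 + 13.72×117 = 172.64 + 729 + 435.16 + 489.72 + 1605.24 = 3431.76
ΣP(Q1 2021)Q(Q2 2021) = 2.41×52 + 1.93×405 + 4.44×92 + 3.94×159 + 13.94×117 = 125.32 + 781.65 + 408.48 + 626.46 + 1630.98 = 3572.89
P = 3431.76 / 3572.89 × 100 = 96.0500
Fisher = √(L × P) = √(96.3449 × 96.0500) = 96.1973

96.20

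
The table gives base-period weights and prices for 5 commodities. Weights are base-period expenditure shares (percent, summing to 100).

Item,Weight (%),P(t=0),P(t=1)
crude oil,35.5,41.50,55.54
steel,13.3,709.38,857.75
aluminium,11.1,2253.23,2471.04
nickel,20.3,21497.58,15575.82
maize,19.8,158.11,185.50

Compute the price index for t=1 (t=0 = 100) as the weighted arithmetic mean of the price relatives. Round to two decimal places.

crude oil: 35.5 × (55.54/41.50) = 35.5 × 1.338313 = 47.5101
steel: 13.3 × (857.75/709.38) = 13.3 × 1.209154 = 16.0818
aluminium: 11.1 × (2471.04/2253.23) = 11.1 × 1.096666 = 12.1730
nickel: 20.3 × (15575.82/21497.58) = 20.3 × 0.724538 = 14.7081
maize: 19.8 × (185.50/158.11) = 19.8 × 1.173234 = 23.2300
Index = Σ wᵢ·(p₁ᵢ/p₀ᵢ) = 47.5101 + 16.0818 + 12.1730 + 14.7081 + 23.2300 = 113.7030

113.70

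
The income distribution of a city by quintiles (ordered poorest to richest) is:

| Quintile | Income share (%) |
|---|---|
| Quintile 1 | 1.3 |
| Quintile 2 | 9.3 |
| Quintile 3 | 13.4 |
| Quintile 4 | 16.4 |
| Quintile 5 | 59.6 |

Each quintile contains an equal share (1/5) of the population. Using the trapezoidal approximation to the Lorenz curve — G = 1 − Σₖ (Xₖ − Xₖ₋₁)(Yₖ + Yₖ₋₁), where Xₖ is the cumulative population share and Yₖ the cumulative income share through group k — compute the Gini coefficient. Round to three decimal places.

Cumulative income shares Yₖ: 0.0130, 0.1060, 0.2400, 0.4040, 1.0000
Σ (Xₖ−Xₖ₋₁)(Yₖ+Yₖ₋₁) = (1/5)(0.0130+0.0000) + (1/5)(0.1060+0.0130) + (1/5)(0.2400+0.1060) + (1/5)(0.4040+0.2400) + (1/5)(1.0000+0.4040)
  = 0.0026 + 0.0238 + 0.0692 + 0.1288 + 0.2808 = 0.5052
G = 1 − 0.5052 = 0.4948

0.495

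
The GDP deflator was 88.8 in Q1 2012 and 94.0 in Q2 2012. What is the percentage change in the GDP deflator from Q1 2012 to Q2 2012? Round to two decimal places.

Change = (94.0 − 88.8) / 88.8 × 100
       = 5.2 / 88.8 × 100 = 5.8559%

5.86%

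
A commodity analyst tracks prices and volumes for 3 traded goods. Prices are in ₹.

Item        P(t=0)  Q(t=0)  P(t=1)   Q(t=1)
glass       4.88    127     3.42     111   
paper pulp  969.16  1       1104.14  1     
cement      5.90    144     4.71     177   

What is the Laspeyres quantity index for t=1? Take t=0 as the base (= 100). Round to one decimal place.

104.8

Laspeyres quantity index uses base-period prices as weights.
ΣP(t=0)·Q(t=1) = 4.88×111 + 969.16×1 + 5.90×177 = 541.68 + 969.16 + 1044.3 = 2555.14
ΣP(t=0)·Q(t=0) = 4.88×127 + 969.16×1 + 5.90×144 = 619.76 + 969.16 + 849.6 = 2438.52
Index = 2555.14 / 2438.52 × 100 = 104.7824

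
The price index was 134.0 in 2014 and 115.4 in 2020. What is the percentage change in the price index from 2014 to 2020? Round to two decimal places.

-13.88%

Change = (115.4 − 134.0) / 134.0 × 100
       = -18.6 / 134.0 × 100 = -13.8806%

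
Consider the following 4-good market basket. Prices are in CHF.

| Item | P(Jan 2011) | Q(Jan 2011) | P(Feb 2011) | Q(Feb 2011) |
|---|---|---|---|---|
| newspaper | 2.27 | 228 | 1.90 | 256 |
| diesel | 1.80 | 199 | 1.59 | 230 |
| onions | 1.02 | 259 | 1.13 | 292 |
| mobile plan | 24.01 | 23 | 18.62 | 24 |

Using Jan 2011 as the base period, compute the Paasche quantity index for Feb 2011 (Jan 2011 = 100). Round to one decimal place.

110.8

Paasche quantity index uses current-period prices as weights.
ΣP(Feb 2011)·Q(Feb 2011) = 1.90×256 + 1.59×230 + 1.13×292 + 18.62×24 = 486.4 + 365.7 + 329.96 + 446.88 = 1628.94
ΣP(Feb 2011)·Q(Jan 2011) = 1.90×228 + 1.59×199 + 1.13×259 + 18.62×23 = 433.2 + 316.41 + 292.67 + 428.26 = 1470.54
Index = 1628.94 / 1470.54 × 100 = 110.7716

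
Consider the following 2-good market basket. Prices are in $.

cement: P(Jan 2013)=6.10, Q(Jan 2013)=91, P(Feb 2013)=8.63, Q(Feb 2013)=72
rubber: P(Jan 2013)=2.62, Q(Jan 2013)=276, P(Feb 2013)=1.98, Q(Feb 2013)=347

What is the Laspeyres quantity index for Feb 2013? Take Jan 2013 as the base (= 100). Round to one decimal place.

105.5

Laspeyres quantity index uses base-period prices as weights.
ΣP(Jan 2013)·Q(Feb 2013) = 6.10×72 + 2.62×347 = 439.2 + 909.14 = 1348.34
ΣP(Jan 2013)·Q(Jan 2013) = 6.10×91 + 2.62×276 = 555.1 + 723.12 = 1278.22
Index = 1348.34 / 1278.22 × 100 = 105.4858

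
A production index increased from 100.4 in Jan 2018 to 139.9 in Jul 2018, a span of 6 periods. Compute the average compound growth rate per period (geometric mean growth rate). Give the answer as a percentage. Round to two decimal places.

5.69%

Growth factor = (139.9/100.4)^(1/6) = (1.393426)^(1/6) = 1.056852
Growth rate = 1.056852 − 1 = 0.056852 = 5.6852%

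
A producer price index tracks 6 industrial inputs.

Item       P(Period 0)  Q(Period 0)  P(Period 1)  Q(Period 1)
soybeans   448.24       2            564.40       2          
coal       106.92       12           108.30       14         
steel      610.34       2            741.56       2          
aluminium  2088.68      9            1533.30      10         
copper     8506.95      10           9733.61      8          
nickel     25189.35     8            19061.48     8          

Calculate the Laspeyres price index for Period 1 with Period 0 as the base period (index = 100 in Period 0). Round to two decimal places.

86.64

Laspeyres price index uses base-period quantities as weights.
ΣP(Period 1)·Q(Period 0) = 564.40×2 + 108.30×12 + 741.56×2 + 1533.30×9 + 9733.61×10 + 19061.48×8 = 1128.8 + 1299.6 + 1483.12 + 13799.7 + 97336.1 + 152491.84 = 267539.16
ΣP(Period 0)·Q(Period 0) = 448.24×2 + 106.92×12 + 610.34×2 + 2088.68×9 + 8506.95×10 + 25189.35×8 = 896.48 + 1283.04 + 1220.68 + 18798.12 + 85069.5 + 201514.8 = 308782.62
Index = 267539.16 / 308782.62 × 100 = 86.6432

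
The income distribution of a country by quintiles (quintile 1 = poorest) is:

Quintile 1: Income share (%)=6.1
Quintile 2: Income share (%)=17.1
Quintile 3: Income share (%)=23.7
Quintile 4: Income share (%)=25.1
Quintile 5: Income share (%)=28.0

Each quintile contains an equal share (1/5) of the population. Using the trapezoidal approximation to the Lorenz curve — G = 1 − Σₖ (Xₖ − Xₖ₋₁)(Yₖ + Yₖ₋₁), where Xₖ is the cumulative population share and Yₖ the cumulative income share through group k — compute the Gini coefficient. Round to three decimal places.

Cumulative income shares Yₖ: 0.0610, 0.2320, 0.4690, 0.7200, 1.0000
Σ (Xₖ−Xₖ₋₁)(Yₖ+Yₖ₋₁) = (1/5)(0.0610+0.0000) + (1/5)(0.2320+0.0610) + (1/5)(0.4690+0.2320) + (1/5)(0.7200+0.4690) + (1/5)(1.0000+0.7200)
  = 0.0122 + 0.0586 + 0.1402 + 0.2378 + 0.3440 = 0.7928
G = 1 − 0.7928 = 0.2072

0.207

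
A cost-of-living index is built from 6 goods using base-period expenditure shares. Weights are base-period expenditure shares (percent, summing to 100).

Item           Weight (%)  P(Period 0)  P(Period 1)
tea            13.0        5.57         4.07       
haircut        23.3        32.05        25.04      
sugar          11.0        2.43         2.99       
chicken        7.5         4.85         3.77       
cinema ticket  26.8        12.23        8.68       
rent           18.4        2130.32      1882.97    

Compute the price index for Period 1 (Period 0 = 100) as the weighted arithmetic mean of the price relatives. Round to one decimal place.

tea: 13.0 × (4.07/5.57) = 13.0 × 0.730700 = 9.4991
haircut: 23.3 × (25.04/32.05) = 23.3 × 0.781279 = 18.2038
sugar: 11.0 × (2.99/2.43) = 11.0 × 1.230453 = 13.5350
chicken: 7.5 × (3.77/4.85) = 7.5 × 0.777320 = 5.8299
cinema ticket: 26.8 × (8.68/12.23) = 26.8 × 0.709730 = 19.0208
rent: 18.4 × (1882.97/2130.32) = 18.4 × 0.883891 = 16.2636
Index = Σ wᵢ·(p₁ᵢ/p₀ᵢ) = 9.4991 + 18.2038 + 13.5350 + 5.8299 + 19.0208 + 16.2636 = 82.3521

82.4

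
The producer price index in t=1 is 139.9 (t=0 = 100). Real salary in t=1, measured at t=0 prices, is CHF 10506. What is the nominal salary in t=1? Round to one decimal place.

14697.9

Nominal = Real × (Index/100) = 10506 × (139.9/100)
        = 10506 × 1.399 = 14697.8940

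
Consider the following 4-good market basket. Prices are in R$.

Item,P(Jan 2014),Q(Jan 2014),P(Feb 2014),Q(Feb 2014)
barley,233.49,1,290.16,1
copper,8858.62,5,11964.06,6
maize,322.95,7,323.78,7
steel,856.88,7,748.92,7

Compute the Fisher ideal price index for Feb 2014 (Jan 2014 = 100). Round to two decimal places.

128.60

Laspeyres component (base-period weights):
ΣP(Feb 2014)Q(Jan 2014) = 290.16×1 + 11964.06×5 + 323.78×7 + 748.92×7 = 290.16 + 59820.3 + 2266.46 + 5242.44 = 67619.36
ΣP(Jan 2014)Q(Jan 2014) = 233.49×1 + 8858.62×5 + 322.95×7 + 856.88×7 = 233.49 + 44293.1 + 2260.65 + 5998.16 = 52785.4
L = 67619.36 / 52785.4 × 100 = 128.1024
Paasche component (current-period weights):
ΣP(Feb 2014)Q(Feb 2014) = 290.16×1 + 11964.06×6 + 323.78×7 + 748.92×7 = 290.16 + 71784.36 + 2266.46 + 5242.44 = 79583.42
ΣP(Jan 2014)Q(Feb 2014) = 233.49×1 + 8858.62×6 + 322.95×7 + 856.88×7 = 233.49 + 53151.72 + 2260.65 + 5998.16 = 61644.02
P = 79583.42 / 61644.02 × 100 = 129.1016
Fisher = √(L × P) = √(128.1024 × 129.1016) = 128.6010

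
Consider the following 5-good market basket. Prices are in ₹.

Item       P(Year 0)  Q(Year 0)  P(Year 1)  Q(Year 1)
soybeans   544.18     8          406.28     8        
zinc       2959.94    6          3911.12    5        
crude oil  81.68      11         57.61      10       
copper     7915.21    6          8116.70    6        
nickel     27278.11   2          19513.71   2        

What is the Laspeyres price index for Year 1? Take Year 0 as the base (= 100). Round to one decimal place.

Laspeyres price index uses base-period quantities as weights.
ΣP(Year 1)·Q(Year 0) = 406.28×8 + 3911.12×6 + 57.61×11 + 8116.70×6 + 19513.71×2 = 3250.24 + 23466.72 + 633.71 + 48700.2 + 39027.42 = 115078.29
ΣP(Year 0)·Q(Year 0) = 544.18×8 + 2959.94×6 + 81.68×11 + 7915.21×6 + 27278.11×2 = 4353.44 + 17759.64 + 898.48 + 47491.26 + 54556.22 = 125059.04
Index = 115078.29 / 125059.04 × 100 = 92.0192

92.0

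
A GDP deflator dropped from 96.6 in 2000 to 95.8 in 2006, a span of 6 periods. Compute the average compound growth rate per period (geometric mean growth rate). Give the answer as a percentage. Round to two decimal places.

-0.14%

Growth factor = (95.8/96.6)^(1/6) = (0.991718)^(1/6) = 0.998615
Growth rate = 0.998615 − 1 = -0.001385 = -0.1385%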